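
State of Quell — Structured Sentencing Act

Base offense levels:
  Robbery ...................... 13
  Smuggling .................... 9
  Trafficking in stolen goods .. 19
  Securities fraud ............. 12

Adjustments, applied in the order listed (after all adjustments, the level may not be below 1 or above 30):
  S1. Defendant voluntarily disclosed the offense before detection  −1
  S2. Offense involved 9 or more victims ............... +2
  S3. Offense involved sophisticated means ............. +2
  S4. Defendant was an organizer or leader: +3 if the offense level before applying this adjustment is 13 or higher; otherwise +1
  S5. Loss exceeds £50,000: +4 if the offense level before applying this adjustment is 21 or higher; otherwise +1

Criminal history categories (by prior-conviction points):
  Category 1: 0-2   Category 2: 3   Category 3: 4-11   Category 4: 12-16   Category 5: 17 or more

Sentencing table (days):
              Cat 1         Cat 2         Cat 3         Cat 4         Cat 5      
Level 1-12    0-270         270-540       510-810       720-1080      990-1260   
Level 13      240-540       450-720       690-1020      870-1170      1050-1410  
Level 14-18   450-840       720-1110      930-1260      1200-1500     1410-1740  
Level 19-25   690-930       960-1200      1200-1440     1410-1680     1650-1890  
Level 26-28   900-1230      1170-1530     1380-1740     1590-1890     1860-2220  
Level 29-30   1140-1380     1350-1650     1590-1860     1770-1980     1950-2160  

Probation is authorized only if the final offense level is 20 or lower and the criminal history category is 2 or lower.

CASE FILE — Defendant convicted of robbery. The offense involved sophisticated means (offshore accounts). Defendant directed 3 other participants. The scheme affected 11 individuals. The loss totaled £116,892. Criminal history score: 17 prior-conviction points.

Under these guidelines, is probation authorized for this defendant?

Base offense level for robbery: 13.
S1 does not apply.
S2 applies: 13 + 2 = 15.
S3 applies: 15 + 2 = 17.
S4 applies (level before this adjustment is 17 ≥ 13, so +3): 17 + 3 = 20.
S5 applies (level before this adjustment is 20 < 21, so +1): 20 + 1 = 21.
Final offense level: 21.
Criminal history: 17 prior points → Category 5 (17+).
Level 21 falls in the 19-25 band.
Grid: Level 19-25 × Category 5 = 1650-1890 days.
Probation check: level 21 > 20 and category 5 > 2 → not eligible.

No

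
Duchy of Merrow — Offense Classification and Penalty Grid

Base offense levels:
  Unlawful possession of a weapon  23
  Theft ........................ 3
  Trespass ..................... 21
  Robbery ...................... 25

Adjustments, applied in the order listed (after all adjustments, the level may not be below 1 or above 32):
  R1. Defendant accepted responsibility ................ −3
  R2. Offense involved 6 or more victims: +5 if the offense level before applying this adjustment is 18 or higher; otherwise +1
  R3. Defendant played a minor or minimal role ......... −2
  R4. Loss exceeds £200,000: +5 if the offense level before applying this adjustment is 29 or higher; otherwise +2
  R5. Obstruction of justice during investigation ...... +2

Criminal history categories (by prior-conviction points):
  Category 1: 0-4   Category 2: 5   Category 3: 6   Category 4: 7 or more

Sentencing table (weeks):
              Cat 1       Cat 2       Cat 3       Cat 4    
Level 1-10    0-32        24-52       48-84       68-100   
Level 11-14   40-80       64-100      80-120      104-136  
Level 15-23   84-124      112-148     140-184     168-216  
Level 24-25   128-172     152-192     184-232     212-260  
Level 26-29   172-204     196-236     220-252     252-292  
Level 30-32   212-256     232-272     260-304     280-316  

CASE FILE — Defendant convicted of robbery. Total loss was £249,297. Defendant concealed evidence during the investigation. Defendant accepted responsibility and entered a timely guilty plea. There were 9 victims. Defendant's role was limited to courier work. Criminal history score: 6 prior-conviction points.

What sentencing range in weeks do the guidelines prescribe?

Base offense level for robbery: 25.
R1 applies: 25 − 3 = 22.
R2 applies (level before this adjustment is 22 ≥ 18, so +5): 22 + 5 = 27.
R3 applies: 27 − 2 = 25.
R4 applies (level before this adjustment is 25 < 29, so +2): 25 + 2 = 27.
R5 applies: 27 + 2 = 29.
Final offense level: 29.
Criminal history: 6 prior points → Category 3 (6).
Level 29 falls in the 26-29 band.
Grid: Level 26-29 × Category 3 = 220-252 weeks.

220-252 weeks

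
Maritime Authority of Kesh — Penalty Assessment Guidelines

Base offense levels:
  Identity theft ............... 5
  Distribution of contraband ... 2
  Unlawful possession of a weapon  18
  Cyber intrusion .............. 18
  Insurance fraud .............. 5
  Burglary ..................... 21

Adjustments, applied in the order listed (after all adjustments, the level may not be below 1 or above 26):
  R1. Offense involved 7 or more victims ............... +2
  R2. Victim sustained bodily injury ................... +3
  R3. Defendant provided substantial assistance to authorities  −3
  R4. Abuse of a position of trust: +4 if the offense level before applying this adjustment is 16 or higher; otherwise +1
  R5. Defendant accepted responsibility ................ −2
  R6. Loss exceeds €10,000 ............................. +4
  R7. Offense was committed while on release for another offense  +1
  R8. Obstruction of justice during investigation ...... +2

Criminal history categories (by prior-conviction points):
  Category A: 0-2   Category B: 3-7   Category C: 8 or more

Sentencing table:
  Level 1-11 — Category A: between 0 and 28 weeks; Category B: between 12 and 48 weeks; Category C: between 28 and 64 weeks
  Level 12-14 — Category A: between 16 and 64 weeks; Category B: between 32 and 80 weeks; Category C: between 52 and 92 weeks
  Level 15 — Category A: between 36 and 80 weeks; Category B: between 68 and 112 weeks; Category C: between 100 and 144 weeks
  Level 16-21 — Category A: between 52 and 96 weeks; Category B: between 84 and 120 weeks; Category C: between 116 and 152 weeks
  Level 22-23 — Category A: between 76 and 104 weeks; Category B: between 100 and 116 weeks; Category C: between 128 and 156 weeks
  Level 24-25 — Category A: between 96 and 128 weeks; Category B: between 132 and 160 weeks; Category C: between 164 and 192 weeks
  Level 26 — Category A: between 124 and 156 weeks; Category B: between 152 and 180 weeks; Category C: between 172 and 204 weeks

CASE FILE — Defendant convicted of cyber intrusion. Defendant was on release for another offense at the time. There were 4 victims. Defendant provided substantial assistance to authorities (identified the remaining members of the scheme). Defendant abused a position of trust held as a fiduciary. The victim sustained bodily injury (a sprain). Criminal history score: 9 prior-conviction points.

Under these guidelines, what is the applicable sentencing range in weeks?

128-156 weeks

Base offense level for cyber intrusion: 18.
R2 applies: 18 + 3 = 21.
R3 applies: 21 − 3 = 18.
R4 applies (level before this adjustment is 18 ≥ 16, so +4): 18 + 4 = 22.
R5 does not apply.
R7 applies: 22 + 1 = 23.
R8 does not apply.
Final offense level: 23.
Criminal history: 9 prior points → Category C (8+).
Level 23 falls in the 22-23 band.
Grid: Level 22-23 × Category C = 128-156 weeks.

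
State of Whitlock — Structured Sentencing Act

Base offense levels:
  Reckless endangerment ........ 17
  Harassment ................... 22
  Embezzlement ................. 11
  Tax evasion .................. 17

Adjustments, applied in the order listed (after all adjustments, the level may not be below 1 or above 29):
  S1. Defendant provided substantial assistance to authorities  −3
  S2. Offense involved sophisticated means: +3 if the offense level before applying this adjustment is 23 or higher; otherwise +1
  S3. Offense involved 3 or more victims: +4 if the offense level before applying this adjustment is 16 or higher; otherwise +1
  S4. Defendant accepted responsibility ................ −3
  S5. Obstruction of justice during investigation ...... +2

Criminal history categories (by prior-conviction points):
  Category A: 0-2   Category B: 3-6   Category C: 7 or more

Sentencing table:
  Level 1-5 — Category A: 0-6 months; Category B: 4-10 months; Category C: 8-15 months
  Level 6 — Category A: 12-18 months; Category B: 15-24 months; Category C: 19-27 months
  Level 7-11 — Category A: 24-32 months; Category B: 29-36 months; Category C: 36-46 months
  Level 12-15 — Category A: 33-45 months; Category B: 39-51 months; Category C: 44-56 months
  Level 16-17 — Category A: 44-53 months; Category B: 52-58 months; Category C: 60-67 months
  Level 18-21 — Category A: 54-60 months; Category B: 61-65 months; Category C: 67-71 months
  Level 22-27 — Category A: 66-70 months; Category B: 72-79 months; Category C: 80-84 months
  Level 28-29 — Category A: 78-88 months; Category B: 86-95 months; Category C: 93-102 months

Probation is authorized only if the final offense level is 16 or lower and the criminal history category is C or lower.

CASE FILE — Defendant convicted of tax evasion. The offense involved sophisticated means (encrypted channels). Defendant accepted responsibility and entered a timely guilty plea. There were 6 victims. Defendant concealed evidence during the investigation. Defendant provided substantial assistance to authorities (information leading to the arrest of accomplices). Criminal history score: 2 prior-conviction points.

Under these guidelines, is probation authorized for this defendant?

Base offense level for tax evasion: 17.
S1 applies: 17 − 3 = 14.
S2 applies (level before this adjustment is 14 < 23, so +1): 14 + 1 = 15.
S3 applies (level before this adjustment is 15 < 16, so +1): 15 + 1 = 16.
S4 applies: 16 − 3 = 13.
S5 applies: 13 + 2 = 15.
Final offense level: 15.
Criminal history: 2 prior points → Category A (0-2).
Level 15 falls in the 12-15 band.
Grid: Level 12-15 × Category A = 33-45 months.
Probation check: level 15 ≤ 16 and category A ≤ C → eligible.

Yes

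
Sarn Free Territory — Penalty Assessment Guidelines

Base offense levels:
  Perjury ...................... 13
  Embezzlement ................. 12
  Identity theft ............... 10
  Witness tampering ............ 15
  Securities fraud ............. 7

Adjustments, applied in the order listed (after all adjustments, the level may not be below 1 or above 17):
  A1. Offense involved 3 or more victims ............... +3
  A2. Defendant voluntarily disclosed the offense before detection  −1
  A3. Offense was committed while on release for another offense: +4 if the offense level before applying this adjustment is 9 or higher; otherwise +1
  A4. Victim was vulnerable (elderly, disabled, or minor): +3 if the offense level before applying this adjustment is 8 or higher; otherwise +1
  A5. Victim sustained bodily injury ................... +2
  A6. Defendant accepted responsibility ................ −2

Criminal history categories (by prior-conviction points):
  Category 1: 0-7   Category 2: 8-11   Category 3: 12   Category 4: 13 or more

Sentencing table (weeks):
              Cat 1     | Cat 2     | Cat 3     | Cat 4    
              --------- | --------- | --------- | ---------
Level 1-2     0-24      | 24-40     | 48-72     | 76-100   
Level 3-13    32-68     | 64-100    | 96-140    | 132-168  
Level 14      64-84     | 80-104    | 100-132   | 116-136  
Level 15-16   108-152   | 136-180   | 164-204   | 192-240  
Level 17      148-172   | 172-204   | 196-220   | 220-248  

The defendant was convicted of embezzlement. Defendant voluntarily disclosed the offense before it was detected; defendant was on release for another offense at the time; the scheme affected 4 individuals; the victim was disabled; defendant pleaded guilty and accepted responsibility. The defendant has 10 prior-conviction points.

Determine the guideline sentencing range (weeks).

172-204 weeks

Base offense level for embezzlement: 12.
A1 applies: 12 + 3 = 15.
A2 applies: 15 − 1 = 14.
A3 applies (level before this adjustment is 14 ≥ 9, so +4): 14 + 4 = 18.
A4 applies (level before this adjustment is 18 ≥ 8, so +3): 18 + 3 = 21.
A5 does not apply.
A6 applies: 21 − 2 = 19.
Level 19 exceeds the maximum of 17; capped at 17.
Final offense level: 17.
Criminal history: 10 prior points → Category 2 (8-11).
Level 17 falls in the 17 band.
Grid: Level 17 × Category 2 = 172-204 weeks.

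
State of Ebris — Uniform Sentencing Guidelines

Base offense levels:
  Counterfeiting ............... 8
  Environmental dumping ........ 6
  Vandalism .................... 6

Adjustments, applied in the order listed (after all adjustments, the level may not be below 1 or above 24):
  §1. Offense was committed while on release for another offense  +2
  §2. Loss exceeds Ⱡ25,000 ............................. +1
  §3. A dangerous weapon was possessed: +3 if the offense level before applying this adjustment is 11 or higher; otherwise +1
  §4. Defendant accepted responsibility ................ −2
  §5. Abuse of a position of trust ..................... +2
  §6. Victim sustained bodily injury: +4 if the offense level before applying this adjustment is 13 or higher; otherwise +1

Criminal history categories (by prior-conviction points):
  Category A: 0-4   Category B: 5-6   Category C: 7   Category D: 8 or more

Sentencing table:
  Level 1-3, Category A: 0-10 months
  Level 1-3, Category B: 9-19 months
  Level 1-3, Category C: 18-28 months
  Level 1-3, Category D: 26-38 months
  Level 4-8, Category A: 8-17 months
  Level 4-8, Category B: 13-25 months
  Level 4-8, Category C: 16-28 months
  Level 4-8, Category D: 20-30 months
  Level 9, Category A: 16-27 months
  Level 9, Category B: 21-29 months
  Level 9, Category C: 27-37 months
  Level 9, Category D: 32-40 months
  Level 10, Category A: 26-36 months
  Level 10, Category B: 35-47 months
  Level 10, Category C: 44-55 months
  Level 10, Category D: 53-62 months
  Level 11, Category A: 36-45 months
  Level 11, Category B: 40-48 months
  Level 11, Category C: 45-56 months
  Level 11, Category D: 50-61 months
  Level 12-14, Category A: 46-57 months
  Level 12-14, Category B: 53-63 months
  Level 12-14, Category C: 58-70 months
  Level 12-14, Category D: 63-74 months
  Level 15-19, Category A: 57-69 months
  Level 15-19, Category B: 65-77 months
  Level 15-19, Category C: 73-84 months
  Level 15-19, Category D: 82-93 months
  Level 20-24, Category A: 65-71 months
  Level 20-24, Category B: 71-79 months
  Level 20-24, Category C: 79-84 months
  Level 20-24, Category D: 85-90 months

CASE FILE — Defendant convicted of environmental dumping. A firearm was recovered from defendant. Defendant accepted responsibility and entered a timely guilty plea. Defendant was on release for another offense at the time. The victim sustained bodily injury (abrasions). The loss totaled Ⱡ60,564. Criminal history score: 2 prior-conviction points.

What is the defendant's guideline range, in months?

Base offense level for environmental dumping: 6.
§1 applies: 6 + 2 = 8.
§2 applies: 8 + 1 = 9.
§3 applies (level before this adjustment is 9 < 11, so +1): 9 + 1 = 10.
§4 applies: 10 − 2 = 8.
§6 applies (level before this adjustment is 8 < 13, so +1): 8 + 1 = 9.
Final offense level: 9.
Criminal history: 2 prior points → Category A (0-4).
Level 9 falls in the 9 band.
Grid: Level 9 × Category A = 16-27 months.

16-27 months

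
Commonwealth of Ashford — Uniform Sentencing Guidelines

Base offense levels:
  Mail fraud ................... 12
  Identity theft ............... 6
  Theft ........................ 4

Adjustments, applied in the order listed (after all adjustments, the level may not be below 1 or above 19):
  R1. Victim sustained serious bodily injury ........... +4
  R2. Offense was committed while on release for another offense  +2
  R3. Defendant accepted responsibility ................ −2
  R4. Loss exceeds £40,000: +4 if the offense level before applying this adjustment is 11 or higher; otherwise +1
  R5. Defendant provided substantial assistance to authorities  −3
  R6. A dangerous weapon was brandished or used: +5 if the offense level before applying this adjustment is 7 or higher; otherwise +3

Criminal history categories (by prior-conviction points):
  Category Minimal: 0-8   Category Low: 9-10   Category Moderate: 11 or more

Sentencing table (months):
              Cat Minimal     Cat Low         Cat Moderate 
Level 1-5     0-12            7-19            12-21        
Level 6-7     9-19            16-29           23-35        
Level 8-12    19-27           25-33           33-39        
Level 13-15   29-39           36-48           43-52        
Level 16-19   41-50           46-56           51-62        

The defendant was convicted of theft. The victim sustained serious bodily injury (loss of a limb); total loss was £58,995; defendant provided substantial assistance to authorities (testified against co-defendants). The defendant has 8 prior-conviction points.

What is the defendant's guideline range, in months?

9-19 months

Base offense level for theft: 4.
R1 applies: 4 + 4 = 8.
R3 does not apply.
R4 applies (level before this adjustment is 8 < 11, so +1): 8 + 1 = 9.
R5 applies: 9 − 3 = 6.
Final offense level: 6.
Criminal history: 8 prior points → Category Minimal (0-8).
Level 6 falls in the 6-7 band.
Grid: Level 6-7 × Category Minimal = 9-19 months.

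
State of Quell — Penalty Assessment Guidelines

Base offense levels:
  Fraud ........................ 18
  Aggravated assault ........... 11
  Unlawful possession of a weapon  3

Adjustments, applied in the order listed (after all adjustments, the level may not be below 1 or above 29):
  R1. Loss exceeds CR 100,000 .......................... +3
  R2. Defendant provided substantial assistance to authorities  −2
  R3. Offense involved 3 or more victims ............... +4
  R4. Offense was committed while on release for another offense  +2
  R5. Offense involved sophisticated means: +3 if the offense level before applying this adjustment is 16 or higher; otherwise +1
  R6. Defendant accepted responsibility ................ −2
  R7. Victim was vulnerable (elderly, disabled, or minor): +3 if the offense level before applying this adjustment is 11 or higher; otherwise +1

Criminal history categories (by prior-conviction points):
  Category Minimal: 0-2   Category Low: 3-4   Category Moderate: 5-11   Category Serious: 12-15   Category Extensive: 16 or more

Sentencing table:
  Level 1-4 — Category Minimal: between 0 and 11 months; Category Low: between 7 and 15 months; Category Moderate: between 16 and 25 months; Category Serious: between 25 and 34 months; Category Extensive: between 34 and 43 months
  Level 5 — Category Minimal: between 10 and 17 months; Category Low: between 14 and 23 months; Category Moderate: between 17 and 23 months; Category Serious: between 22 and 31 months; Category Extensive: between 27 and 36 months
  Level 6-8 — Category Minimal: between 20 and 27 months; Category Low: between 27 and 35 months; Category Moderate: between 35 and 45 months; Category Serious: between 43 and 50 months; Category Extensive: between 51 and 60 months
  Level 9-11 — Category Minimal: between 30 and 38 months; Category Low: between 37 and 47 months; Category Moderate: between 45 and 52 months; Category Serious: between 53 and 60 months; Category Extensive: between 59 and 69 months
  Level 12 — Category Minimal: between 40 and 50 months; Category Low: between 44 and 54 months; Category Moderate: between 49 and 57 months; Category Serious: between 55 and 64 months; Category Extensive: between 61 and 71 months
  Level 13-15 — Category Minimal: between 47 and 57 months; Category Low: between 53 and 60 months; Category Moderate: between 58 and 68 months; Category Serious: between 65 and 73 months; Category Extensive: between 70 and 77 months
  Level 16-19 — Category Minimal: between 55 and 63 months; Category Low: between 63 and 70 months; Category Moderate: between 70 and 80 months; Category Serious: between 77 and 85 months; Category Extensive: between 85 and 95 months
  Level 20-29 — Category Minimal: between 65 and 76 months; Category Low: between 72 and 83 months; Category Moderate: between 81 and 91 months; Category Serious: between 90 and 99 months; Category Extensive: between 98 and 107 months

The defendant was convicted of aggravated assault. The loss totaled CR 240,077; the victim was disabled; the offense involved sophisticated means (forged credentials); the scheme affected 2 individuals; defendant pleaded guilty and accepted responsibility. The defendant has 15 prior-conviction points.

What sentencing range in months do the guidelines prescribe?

Base offense level for aggravated assault: 11.
R1 applies: 11 + 3 = 14.
R2 does not apply.
R4 does not apply.
R5 applies (level before this adjustment is 14 < 16, so +1): 14 + 1 = 15.
R6 applies: 15 − 2 = 13.
R7 applies (level before this adjustment is 13 ≥ 11, so +3): 13 + 3 = 16.
Final offense level: 16.
Criminal history: 15 prior points → Category Serious (12-15).
Level 16 falls in the 16-19 band.
Grid: Level 16-19 × Category Serious = 77-85 months.

77-85 months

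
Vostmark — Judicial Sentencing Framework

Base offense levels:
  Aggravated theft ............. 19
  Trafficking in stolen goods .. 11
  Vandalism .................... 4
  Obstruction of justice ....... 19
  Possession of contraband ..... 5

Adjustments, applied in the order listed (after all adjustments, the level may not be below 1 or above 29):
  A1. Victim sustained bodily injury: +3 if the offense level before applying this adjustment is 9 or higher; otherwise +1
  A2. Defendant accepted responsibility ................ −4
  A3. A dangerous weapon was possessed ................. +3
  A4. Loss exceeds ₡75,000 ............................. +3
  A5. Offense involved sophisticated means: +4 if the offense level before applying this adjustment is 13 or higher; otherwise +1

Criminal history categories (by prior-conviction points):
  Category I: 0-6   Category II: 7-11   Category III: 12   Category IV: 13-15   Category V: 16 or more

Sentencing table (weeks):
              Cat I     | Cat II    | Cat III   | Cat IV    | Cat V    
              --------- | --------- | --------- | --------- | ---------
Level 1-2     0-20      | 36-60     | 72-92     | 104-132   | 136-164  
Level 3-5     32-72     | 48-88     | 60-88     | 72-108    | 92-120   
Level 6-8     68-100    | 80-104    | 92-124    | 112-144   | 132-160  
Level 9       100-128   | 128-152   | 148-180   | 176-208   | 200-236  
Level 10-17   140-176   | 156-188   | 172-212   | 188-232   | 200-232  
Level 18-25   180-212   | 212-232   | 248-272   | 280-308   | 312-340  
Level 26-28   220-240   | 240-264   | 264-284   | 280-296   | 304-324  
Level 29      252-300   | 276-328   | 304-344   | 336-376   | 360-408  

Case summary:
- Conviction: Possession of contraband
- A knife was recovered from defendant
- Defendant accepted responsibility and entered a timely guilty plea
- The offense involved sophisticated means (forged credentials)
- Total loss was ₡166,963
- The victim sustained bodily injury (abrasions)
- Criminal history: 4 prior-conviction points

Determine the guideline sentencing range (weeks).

100-128 weeks

Base offense level for possession of contraband: 5.
A1 applies (level before this adjustment is 5 < 9, so +1): 5 + 1 = 6.
A2 applies: 6 − 4 = 2.
A3 applies: 2 + 3 = 5.
A4 applies: 5 + 3 = 8.
A5 applies (level before this adjustment is 8 < 13, so +1): 8 + 1 = 9.
Final offense level: 9.
Criminal history: 4 prior points → Category I (0-6).
Level 9 falls in the 9 band.
Grid: Level 9 × Category I = 100-128 weeks.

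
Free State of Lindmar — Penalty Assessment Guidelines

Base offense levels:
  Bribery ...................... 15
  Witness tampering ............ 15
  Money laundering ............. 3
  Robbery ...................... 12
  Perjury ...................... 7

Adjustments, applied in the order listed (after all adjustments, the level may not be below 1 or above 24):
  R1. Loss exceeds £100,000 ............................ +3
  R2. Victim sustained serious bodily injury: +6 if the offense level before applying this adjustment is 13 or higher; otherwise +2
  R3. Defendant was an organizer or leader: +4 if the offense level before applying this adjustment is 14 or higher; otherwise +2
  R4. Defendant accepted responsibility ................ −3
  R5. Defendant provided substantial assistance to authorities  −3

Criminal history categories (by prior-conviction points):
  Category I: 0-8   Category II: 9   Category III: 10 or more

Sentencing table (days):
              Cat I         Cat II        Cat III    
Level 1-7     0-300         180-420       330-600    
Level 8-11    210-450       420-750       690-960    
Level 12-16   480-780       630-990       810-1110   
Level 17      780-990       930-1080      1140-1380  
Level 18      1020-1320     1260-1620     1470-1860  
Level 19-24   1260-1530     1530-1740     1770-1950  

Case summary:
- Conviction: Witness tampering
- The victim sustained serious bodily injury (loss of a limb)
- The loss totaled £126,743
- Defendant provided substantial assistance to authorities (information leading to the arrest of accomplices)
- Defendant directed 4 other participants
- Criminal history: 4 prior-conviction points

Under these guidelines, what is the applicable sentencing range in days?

Base offense level for witness tampering: 15.
R1 applies: 15 + 3 = 18.
R2 applies (level before this adjustment is 18 ≥ 13, so +6): 18 + 6 = 24.
R3 applies (level before this adjustment is 24 ≥ 14, so +4): 24 + 4 = 28.
R4 does not apply.
R5 applies: 28 − 3 = 25.
Level 25 exceeds the maximum of 24; capped at 24.
Final offense level: 24.
Criminal history: 4 prior points → Category I (0-8).
Level 24 falls in the 19-24 band.
Grid: Level 19-24 × Category I = 1260-1530 days.

1260-1530 days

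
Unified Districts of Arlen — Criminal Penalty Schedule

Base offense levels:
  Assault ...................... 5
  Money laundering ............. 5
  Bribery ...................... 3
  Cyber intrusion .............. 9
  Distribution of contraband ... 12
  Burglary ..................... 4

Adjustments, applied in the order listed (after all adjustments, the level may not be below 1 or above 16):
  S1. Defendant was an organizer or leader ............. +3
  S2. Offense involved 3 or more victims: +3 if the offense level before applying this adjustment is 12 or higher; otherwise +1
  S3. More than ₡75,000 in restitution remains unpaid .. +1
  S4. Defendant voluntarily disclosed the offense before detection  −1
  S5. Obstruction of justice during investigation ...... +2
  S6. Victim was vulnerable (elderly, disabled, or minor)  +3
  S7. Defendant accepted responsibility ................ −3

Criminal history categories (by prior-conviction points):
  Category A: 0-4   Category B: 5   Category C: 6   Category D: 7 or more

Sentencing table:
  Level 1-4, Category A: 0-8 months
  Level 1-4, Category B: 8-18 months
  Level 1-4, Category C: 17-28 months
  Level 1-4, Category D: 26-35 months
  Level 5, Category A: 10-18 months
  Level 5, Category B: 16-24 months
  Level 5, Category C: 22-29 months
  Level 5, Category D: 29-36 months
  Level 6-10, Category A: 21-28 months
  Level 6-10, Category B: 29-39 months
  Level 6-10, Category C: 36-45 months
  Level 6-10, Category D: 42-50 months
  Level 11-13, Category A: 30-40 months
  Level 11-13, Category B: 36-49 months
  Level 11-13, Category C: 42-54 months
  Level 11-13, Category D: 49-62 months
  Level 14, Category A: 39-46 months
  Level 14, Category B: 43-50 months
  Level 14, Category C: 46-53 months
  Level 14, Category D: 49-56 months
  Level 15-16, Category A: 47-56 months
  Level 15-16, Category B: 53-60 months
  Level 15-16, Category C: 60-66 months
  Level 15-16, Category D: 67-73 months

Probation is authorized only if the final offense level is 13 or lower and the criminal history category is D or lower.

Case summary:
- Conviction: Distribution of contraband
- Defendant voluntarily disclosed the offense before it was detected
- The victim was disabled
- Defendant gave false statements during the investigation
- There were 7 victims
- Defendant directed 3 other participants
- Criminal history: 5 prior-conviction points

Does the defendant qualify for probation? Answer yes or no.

No

Base offense level for distribution of contraband: 12.
S1 applies: 12 + 3 = 15.
S2 applies (level before this adjustment is 15 ≥ 12, so +3): 15 + 3 = 18.
S4 applies: 18 − 1 = 17.
S5 applies: 17 + 2 = 19.
S6 applies: 19 + 3 = 22.
S7 does not apply.
Level 22 exceeds the maximum of 16; capped at 16.
Final offense level: 16.
Criminal history: 5 prior points → Category B (5).
Level 16 falls in the 15-16 band.
Grid: Level 15-16 × Category B = 53-60 months.
Probation check: level 16 > 13 and category B ≤ D → not eligible.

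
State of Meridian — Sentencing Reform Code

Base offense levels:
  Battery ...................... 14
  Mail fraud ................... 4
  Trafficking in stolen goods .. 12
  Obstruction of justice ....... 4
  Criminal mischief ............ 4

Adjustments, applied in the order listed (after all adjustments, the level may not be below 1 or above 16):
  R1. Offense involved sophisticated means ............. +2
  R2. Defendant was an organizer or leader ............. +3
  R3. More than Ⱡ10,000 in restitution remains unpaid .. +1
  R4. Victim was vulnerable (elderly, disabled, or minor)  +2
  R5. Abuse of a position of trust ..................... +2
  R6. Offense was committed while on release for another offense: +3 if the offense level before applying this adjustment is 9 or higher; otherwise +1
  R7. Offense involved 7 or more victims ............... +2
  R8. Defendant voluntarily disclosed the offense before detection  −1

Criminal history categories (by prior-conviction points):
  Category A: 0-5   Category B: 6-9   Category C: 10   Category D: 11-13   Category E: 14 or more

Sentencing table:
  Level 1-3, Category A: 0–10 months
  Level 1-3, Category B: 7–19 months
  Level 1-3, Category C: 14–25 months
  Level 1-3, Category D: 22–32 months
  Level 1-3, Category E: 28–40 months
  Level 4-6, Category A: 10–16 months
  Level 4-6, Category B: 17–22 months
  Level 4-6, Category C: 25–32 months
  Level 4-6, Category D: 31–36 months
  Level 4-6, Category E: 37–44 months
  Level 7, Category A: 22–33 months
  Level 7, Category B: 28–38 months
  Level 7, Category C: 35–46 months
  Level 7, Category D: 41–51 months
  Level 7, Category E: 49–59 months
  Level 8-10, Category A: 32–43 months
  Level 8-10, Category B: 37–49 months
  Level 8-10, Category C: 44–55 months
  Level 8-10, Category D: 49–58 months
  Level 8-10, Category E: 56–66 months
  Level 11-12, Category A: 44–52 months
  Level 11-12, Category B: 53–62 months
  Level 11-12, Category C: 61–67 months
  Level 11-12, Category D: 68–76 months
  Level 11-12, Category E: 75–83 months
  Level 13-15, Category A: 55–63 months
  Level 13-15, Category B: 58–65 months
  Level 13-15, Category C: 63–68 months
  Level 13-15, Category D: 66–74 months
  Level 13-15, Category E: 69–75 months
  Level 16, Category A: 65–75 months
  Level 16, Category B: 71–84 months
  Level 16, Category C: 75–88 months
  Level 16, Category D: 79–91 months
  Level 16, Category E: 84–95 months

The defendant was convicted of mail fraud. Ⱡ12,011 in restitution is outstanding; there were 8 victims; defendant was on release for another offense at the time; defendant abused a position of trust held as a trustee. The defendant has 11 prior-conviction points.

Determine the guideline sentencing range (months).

Base offense level for mail fraud: 4.
R1 does not apply.
R3 applies: 4 + 1 = 5.
R5 applies: 5 + 2 = 7.
R6 applies (level before this adjustment is 7 < 9, so +1): 7 + 1 = 8.
R7 applies: 8 + 2 = 10.
Final offense level: 10.
Criminal history: 11 prior points → Category D (11-13).
Level 10 falls in the 8-10 band.
Grid: Level 8-10 × Category D = 49-58 months.

49-58 months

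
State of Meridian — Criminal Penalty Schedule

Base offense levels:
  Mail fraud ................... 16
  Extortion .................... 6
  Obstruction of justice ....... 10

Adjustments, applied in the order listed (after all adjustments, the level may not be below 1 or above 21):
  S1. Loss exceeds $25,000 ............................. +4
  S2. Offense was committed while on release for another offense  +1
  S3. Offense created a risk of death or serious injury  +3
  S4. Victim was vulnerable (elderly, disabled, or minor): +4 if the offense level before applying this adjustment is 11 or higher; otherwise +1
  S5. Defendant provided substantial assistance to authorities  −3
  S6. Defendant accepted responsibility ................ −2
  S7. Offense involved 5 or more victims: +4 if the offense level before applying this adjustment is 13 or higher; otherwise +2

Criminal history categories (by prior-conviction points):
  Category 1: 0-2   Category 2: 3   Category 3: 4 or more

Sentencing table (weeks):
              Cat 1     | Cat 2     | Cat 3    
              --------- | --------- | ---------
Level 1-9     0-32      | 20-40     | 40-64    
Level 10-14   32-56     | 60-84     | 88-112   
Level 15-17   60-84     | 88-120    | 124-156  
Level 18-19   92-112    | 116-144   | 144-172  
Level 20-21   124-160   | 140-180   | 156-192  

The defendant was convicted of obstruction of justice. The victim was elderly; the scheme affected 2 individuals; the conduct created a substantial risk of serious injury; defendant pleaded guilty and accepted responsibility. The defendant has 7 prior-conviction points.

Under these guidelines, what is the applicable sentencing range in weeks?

124-156 weeks

Base offense level for obstruction of justice: 10.
S2 does not apply.
S3 applies: 10 + 3 = 13.
S4 applies (level before this adjustment is 13 ≥ 11, so +4): 13 + 4 = 17.
S5 does not apply.
S6 applies: 17 − 2 = 15.
Final offense level: 15.
Criminal history: 7 prior points → Category 3 (4+).
Level 15 falls in the 15-17 band.
Grid: Level 15-17 × Category 3 = 124-156 weeks.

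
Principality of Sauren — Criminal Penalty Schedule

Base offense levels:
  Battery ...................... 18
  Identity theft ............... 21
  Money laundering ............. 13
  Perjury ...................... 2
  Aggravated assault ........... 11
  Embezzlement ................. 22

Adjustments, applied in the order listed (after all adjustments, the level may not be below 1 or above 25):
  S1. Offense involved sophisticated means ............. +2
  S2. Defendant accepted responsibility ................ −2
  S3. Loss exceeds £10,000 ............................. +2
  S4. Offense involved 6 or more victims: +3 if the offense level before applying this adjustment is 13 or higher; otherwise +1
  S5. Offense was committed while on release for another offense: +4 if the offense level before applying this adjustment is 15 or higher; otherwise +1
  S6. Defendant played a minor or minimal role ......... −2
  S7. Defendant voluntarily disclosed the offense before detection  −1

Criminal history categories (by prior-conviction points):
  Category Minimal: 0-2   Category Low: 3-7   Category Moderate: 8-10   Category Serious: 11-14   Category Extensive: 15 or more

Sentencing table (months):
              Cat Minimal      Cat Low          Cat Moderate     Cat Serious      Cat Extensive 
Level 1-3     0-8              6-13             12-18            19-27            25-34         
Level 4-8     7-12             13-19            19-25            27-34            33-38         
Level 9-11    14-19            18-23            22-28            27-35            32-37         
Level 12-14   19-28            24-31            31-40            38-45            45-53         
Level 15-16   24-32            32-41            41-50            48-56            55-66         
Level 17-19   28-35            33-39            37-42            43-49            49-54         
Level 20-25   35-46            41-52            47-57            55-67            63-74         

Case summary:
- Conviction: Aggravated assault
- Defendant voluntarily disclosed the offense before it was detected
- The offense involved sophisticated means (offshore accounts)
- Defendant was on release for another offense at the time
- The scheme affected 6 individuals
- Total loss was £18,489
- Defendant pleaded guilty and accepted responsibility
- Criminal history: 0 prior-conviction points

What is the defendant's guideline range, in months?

28-35 months

Base offense level for aggravated assault: 11.
S1 applies: 11 + 2 = 13.
S2 applies: 13 − 2 = 11.
S3 applies: 11 + 2 = 13.
S4 applies (level before this adjustment is 13 ≥ 13, so +3): 13 + 3 = 16.
S5 applies (level before this adjustment is 16 ≥ 15, so +4): 16 + 4 = 20.
S7 applies: 20 − 1 = 19.
Final offense level: 19.
Criminal history: 0 prior points → Category Minimal (0-2).
Level 19 falls in the 17-19 band.
Grid: Level 17-19 × Category Minimal = 28-35 months.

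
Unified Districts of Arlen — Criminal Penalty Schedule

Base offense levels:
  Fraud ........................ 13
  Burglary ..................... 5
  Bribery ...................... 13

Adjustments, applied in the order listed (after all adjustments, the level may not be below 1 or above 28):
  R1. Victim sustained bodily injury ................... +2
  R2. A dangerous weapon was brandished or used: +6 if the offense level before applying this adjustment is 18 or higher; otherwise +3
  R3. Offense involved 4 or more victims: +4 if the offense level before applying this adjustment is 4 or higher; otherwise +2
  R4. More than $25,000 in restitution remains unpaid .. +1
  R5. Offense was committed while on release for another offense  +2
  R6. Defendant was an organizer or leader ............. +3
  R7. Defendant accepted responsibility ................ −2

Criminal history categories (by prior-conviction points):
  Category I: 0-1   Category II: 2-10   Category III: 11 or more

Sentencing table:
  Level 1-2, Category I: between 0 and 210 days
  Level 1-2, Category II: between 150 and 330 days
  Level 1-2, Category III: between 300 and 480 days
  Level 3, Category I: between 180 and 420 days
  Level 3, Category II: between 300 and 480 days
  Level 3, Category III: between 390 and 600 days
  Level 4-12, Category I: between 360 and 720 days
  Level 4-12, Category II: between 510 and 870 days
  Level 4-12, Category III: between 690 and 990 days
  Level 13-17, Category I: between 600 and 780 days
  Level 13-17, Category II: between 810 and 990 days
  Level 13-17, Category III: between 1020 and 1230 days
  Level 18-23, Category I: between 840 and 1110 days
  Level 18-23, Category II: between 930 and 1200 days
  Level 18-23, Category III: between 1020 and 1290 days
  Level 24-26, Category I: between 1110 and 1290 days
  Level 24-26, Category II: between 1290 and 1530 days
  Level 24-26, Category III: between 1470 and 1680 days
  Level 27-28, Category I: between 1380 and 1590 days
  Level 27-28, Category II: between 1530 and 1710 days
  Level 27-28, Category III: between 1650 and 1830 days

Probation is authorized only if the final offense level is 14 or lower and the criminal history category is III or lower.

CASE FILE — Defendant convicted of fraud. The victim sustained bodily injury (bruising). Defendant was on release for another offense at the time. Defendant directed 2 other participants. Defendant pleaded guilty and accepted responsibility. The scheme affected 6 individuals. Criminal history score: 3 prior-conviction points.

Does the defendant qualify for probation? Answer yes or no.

No

Base offense level for fraud: 13.
R1 applies: 13 + 2 = 15.
R3 applies (level before this adjustment is 15 ≥ 4, so +4): 15 + 4 = 19.
R5 applies: 19 + 2 = 21.
R6 applies: 21 + 3 = 24.
R7 applies: 24 − 2 = 22.
Final offense level: 22.
Criminal history: 3 prior points → Category II (2-10).
Level 22 falls in the 18-23 band.
Grid: Level 18-23 × Category II = 930-1200 days.
Probation check: level 22 > 14 and category II ≤ III → not eligible.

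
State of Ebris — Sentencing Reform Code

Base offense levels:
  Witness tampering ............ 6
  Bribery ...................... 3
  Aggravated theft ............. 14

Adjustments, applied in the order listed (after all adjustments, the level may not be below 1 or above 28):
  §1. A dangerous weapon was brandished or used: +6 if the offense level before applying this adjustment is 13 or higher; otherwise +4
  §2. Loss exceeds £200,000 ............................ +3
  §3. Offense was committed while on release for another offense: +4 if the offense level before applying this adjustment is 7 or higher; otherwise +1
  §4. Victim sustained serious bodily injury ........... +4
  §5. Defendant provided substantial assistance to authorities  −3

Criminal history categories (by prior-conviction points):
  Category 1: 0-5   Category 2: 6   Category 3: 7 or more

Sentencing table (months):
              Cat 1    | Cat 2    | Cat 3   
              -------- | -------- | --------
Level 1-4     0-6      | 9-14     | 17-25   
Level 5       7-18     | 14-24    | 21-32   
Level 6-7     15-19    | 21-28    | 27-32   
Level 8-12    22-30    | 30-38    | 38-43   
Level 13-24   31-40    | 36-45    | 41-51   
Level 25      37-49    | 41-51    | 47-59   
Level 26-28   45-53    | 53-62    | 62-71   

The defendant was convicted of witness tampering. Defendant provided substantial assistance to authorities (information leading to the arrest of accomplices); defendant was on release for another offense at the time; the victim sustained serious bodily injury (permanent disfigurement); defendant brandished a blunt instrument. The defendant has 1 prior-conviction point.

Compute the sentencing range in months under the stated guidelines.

31-40 months

Base offense level for witness tampering: 6.
§1 applies (level before this adjustment is 6 < 13, so +4): 6 + 4 = 10.
§2 does not apply.
§3 applies (level before this adjustment is 10 ≥ 7, so +4): 10 + 4 = 14.
§4 applies: 14 + 4 = 18.
§5 applies: 18 − 3 = 15.
Final offense level: 15.
Criminal history: 1 prior point → Category 1 (0-5).
Level 15 falls in the 13-24 band.
Grid: Level 13-24 × Category 1 = 31-40 months.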